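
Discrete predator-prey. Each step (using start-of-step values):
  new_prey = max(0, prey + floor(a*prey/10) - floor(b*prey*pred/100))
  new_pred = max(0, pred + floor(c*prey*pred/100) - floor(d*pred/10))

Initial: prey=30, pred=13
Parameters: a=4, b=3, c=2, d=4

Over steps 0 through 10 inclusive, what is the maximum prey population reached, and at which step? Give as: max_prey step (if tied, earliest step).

Answer: 31 1

Derivation:
Step 1: prey: 30+12-11=31; pred: 13+7-5=15
Step 2: prey: 31+12-13=30; pred: 15+9-6=18
Step 3: prey: 30+12-16=26; pred: 18+10-7=21
Step 4: prey: 26+10-16=20; pred: 21+10-8=23
Step 5: prey: 20+8-13=15; pred: 23+9-9=23
Step 6: prey: 15+6-10=11; pred: 23+6-9=20
Step 7: prey: 11+4-6=9; pred: 20+4-8=16
Step 8: prey: 9+3-4=8; pred: 16+2-6=12
Step 9: prey: 8+3-2=9; pred: 12+1-4=9
Step 10: prey: 9+3-2=10; pred: 9+1-3=7
Max prey = 31 at step 1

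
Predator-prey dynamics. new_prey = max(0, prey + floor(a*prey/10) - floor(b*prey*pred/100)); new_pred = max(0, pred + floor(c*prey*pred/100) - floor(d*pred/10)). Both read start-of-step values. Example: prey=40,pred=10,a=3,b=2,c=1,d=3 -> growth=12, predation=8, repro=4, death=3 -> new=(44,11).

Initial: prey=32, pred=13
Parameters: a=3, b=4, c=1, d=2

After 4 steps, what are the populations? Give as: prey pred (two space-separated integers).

Answer: 9 13

Derivation:
Step 1: prey: 32+9-16=25; pred: 13+4-2=15
Step 2: prey: 25+7-15=17; pred: 15+3-3=15
Step 3: prey: 17+5-10=12; pred: 15+2-3=14
Step 4: prey: 12+3-6=9; pred: 14+1-2=13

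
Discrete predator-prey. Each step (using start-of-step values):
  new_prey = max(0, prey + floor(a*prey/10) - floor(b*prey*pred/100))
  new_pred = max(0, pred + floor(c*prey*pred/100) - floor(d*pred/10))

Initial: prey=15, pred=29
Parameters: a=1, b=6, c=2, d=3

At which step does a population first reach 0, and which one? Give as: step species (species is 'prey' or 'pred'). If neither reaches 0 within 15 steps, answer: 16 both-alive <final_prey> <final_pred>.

Answer: 1 prey

Derivation:
Step 1: prey: 15+1-26=0; pred: 29+8-8=29
First extinction: prey at step 1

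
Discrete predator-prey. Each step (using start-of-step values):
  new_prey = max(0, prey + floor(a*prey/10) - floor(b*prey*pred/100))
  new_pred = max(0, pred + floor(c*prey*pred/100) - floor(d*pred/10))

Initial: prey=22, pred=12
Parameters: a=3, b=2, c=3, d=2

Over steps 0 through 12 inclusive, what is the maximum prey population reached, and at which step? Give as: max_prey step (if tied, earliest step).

Answer: 23 1

Derivation:
Step 1: prey: 22+6-5=23; pred: 12+7-2=17
Step 2: prey: 23+6-7=22; pred: 17+11-3=25
Step 3: prey: 22+6-11=17; pred: 25+16-5=36
Step 4: prey: 17+5-12=10; pred: 36+18-7=47
Step 5: prey: 10+3-9=4; pred: 47+14-9=52
Step 6: prey: 4+1-4=1; pred: 52+6-10=48
Step 7: prey: 1+0-0=1; pred: 48+1-9=40
Step 8: prey: 1+0-0=1; pred: 40+1-8=33
Step 9: prey: 1+0-0=1; pred: 33+0-6=27
Step 10: prey: 1+0-0=1; pred: 27+0-5=22
Step 11: prey: 1+0-0=1; pred: 22+0-4=18
Step 12: prey: 1+0-0=1; pred: 18+0-3=15
Max prey = 23 at step 1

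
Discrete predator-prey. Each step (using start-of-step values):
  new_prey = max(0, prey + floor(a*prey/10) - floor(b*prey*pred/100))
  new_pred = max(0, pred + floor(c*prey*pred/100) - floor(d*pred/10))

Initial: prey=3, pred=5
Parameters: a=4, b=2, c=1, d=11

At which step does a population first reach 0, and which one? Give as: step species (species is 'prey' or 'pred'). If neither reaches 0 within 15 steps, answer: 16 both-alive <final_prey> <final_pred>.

Step 1: prey: 3+1-0=4; pred: 5+0-5=0
First extinction: pred at step 1

Answer: 1 pred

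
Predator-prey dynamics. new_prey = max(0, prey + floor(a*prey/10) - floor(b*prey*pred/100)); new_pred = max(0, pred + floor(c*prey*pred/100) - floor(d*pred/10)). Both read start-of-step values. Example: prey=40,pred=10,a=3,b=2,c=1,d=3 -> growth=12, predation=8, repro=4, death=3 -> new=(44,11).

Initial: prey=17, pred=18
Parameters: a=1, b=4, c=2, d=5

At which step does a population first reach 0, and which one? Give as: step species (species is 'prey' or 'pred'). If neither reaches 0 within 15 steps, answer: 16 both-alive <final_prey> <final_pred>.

Answer: 16 both-alive 2 1

Derivation:
Step 1: prey: 17+1-12=6; pred: 18+6-9=15
Step 2: prey: 6+0-3=3; pred: 15+1-7=9
Step 3: prey: 3+0-1=2; pred: 9+0-4=5
Step 4: prey: 2+0-0=2; pred: 5+0-2=3
Step 5: prey: 2+0-0=2; pred: 3+0-1=2
Step 6: prey: 2+0-0=2; pred: 2+0-1=1
Step 7: prey: 2+0-0=2; pred: 1+0-0=1
Steps 8-15: state stable at prey=2, pred=1 (no change)
No extinction within 15 steps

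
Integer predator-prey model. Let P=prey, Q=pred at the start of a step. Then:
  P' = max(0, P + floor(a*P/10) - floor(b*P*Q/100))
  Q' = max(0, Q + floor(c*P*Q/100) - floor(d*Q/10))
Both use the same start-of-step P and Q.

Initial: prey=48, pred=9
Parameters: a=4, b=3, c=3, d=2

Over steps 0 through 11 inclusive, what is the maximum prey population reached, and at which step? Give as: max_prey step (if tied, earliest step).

Step 1: prey: 48+19-12=55; pred: 9+12-1=20
Step 2: prey: 55+22-33=44; pred: 20+33-4=49
Step 3: prey: 44+17-64=0; pred: 49+64-9=104
Step 4: prey: 0+0-0=0; pred: 104+0-20=84
Step 5: prey: 0+0-0=0; pred: 84+0-16=68
Step 6: prey: 0+0-0=0; pred: 68+0-13=55
Step 7: prey: 0+0-0=0; pred: 55+0-11=44
Step 8: prey: 0+0-0=0; pred: 44+0-8=36
Step 9: prey: 0+0-0=0; pred: 36+0-7=29
Step 10: prey: 0+0-0=0; pred: 29+0-5=24
Step 11: prey: 0+0-0=0; pred: 24+0-4=20
Max prey = 55 at step 1

Answer: 55 1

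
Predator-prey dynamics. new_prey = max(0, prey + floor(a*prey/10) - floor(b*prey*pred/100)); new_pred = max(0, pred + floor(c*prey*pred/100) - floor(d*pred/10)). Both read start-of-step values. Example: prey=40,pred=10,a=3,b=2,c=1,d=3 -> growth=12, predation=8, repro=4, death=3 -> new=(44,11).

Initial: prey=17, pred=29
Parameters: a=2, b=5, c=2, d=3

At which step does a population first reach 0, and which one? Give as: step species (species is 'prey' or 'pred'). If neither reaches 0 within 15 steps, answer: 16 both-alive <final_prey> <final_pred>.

Answer: 1 prey

Derivation:
Step 1: prey: 17+3-24=0; pred: 29+9-8=30
First extinction: prey at step 1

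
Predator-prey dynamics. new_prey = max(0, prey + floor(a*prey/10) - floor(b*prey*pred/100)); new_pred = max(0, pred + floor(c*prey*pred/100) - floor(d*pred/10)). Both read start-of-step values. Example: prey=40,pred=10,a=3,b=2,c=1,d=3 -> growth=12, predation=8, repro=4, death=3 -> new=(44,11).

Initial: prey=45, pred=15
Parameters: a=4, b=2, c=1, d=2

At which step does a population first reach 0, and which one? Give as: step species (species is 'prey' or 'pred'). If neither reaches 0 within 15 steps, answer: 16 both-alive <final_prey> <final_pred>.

Answer: 16 both-alive 1 9

Derivation:
Step 1: prey: 45+18-13=50; pred: 15+6-3=18
Step 2: prey: 50+20-18=52; pred: 18+9-3=24
Step 3: prey: 52+20-24=48; pred: 24+12-4=32
Step 4: prey: 48+19-30=37; pred: 32+15-6=41
Step 5: prey: 37+14-30=21; pred: 41+15-8=48
Step 6: prey: 21+8-20=9; pred: 48+10-9=49
Step 7: prey: 9+3-8=4; pred: 49+4-9=44
Step 8: prey: 4+1-3=2; pred: 44+1-8=37
Step 9: prey: 2+0-1=1; pred: 37+0-7=30
Step 10: prey: 1+0-0=1; pred: 30+0-6=24
Step 11: prey: 1+0-0=1; pred: 24+0-4=20
Step 12: prey: 1+0-0=1; pred: 20+0-4=16
Step 13: prey: 1+0-0=1; pred: 16+0-3=13
Step 14: prey: 1+0-0=1; pred: 13+0-2=11
Step 15: prey: 1+0-0=1; pred: 11+0-2=9
No extinction within 15 steps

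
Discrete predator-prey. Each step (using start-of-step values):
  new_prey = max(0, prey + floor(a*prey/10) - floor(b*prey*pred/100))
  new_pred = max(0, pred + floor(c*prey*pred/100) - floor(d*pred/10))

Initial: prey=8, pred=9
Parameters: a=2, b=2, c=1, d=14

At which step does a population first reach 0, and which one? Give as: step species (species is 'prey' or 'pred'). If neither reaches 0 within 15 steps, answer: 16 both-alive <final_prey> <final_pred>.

Answer: 1 pred

Derivation:
Step 1: prey: 8+1-1=8; pred: 9+0-12=0
First extinction: pred at step 1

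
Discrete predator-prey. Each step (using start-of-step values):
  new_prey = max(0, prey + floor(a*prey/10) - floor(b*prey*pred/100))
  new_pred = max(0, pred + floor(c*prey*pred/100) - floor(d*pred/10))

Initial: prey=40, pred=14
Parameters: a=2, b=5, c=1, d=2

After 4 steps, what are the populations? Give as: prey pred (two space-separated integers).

Step 1: prey: 40+8-28=20; pred: 14+5-2=17
Step 2: prey: 20+4-17=7; pred: 17+3-3=17
Step 3: prey: 7+1-5=3; pred: 17+1-3=15
Step 4: prey: 3+0-2=1; pred: 15+0-3=12

Answer: 1 12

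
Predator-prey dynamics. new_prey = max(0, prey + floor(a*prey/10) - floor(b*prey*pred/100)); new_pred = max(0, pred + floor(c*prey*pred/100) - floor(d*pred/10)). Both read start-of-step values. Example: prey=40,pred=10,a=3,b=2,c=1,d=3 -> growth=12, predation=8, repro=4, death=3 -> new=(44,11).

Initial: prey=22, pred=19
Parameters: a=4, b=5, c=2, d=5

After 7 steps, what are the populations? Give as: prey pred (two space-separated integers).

Answer: 9 1

Derivation:
Step 1: prey: 22+8-20=10; pred: 19+8-9=18
Step 2: prey: 10+4-9=5; pred: 18+3-9=12
Step 3: prey: 5+2-3=4; pred: 12+1-6=7
Step 4: prey: 4+1-1=4; pred: 7+0-3=4
Step 5: prey: 4+1-0=5; pred: 4+0-2=2
Step 6: prey: 5+2-0=7; pred: 2+0-1=1
Step 7: prey: 7+2-0=9; pred: 1+0-0=1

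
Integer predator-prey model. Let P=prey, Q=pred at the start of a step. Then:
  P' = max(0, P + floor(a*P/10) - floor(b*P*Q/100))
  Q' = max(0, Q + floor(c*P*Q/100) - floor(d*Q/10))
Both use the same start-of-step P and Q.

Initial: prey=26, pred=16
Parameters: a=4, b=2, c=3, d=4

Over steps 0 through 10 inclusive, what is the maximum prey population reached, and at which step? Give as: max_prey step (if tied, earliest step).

Step 1: prey: 26+10-8=28; pred: 16+12-6=22
Step 2: prey: 28+11-12=27; pred: 22+18-8=32
Step 3: prey: 27+10-17=20; pred: 32+25-12=45
Step 4: prey: 20+8-18=10; pred: 45+27-18=54
Step 5: prey: 10+4-10=4; pred: 54+16-21=49
Step 6: prey: 4+1-3=2; pred: 49+5-19=35
Step 7: prey: 2+0-1=1; pred: 35+2-14=23
Step 8: prey: 1+0-0=1; pred: 23+0-9=14
Step 9: prey: 1+0-0=1; pred: 14+0-5=9
Step 10: prey: 1+0-0=1; pred: 9+0-3=6
Max prey = 28 at step 1

Answer: 28 1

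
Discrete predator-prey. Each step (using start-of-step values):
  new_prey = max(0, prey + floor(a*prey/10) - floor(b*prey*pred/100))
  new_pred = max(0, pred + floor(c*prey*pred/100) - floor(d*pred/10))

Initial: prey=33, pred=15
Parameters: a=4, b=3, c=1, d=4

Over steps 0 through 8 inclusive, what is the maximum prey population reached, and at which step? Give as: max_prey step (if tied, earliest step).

Answer: 57 8

Derivation:
Step 1: prey: 33+13-14=32; pred: 15+4-6=13
Step 2: prey: 32+12-12=32; pred: 13+4-5=12
Step 3: prey: 32+12-11=33; pred: 12+3-4=11
Step 4: prey: 33+13-10=36; pred: 11+3-4=10
Step 5: prey: 36+14-10=40; pred: 10+3-4=9
Step 6: prey: 40+16-10=46; pred: 9+3-3=9
Step 7: prey: 46+18-12=52; pred: 9+4-3=10
Step 8: prey: 52+20-15=57; pred: 10+5-4=11
Max prey = 57 at step 8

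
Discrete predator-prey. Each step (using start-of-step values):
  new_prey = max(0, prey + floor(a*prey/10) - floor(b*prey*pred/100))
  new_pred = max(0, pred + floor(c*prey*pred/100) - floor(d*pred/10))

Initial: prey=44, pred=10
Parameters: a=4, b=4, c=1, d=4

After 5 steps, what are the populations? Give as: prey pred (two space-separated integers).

Answer: 44 10

Derivation:
Step 1: prey: 44+17-17=44; pred: 10+4-4=10
Step 2: prey: 44+17-17=44; pred: 10+4-4=10
Step 3: prey: 44+17-17=44; pred: 10+4-4=10
Step 4: prey: 44+17-17=44; pred: 10+4-4=10
Step 5: prey: 44+17-17=44; pred: 10+4-4=10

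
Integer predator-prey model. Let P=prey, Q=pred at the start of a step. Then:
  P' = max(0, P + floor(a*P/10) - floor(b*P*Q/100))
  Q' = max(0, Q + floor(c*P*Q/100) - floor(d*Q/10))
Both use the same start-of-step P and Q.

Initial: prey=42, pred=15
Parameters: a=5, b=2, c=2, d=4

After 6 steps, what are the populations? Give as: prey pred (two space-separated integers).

Step 1: prey: 42+21-12=51; pred: 15+12-6=21
Step 2: prey: 51+25-21=55; pred: 21+21-8=34
Step 3: prey: 55+27-37=45; pred: 34+37-13=58
Step 4: prey: 45+22-52=15; pred: 58+52-23=87
Step 5: prey: 15+7-26=0; pred: 87+26-34=79
Step 6: prey: 0+0-0=0; pred: 79+0-31=48

Answer: 0 48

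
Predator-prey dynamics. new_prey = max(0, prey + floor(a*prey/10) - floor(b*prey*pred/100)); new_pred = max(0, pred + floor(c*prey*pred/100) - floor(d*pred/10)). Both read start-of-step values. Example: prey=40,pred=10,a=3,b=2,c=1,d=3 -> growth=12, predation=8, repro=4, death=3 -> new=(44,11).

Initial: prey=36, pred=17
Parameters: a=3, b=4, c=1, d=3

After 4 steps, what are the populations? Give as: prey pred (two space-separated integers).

Step 1: prey: 36+10-24=22; pred: 17+6-5=18
Step 2: prey: 22+6-15=13; pred: 18+3-5=16
Step 3: prey: 13+3-8=8; pred: 16+2-4=14
Step 4: prey: 8+2-4=6; pred: 14+1-4=11

Answer: 6 11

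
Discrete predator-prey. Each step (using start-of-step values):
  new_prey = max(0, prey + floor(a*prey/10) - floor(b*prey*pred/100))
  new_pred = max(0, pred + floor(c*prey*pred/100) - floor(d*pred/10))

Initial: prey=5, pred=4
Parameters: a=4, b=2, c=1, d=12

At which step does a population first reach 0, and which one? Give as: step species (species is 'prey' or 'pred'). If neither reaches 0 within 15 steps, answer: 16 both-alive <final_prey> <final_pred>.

Answer: 1 pred

Derivation:
Step 1: prey: 5+2-0=7; pred: 4+0-4=0
First extinction: pred at step 1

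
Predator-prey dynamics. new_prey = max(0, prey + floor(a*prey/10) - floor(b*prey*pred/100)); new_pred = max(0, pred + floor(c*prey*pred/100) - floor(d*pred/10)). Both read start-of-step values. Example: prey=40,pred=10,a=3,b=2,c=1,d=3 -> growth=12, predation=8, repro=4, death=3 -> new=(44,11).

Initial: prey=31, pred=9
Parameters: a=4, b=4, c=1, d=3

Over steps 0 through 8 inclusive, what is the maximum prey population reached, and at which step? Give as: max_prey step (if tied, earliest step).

Answer: 37 4

Derivation:
Step 1: prey: 31+12-11=32; pred: 9+2-2=9
Step 2: prey: 32+12-11=33; pred: 9+2-2=9
Step 3: prey: 33+13-11=35; pred: 9+2-2=9
Step 4: prey: 35+14-12=37; pred: 9+3-2=10
Step 5: prey: 37+14-14=37; pred: 10+3-3=10
Step 6: prey: 37+14-14=37; pred: 10+3-3=10
Step 7: prey: 37+14-14=37; pred: 10+3-3=10
Step 8: prey: 37+14-14=37; pred: 10+3-3=10
Max prey = 37 at step 4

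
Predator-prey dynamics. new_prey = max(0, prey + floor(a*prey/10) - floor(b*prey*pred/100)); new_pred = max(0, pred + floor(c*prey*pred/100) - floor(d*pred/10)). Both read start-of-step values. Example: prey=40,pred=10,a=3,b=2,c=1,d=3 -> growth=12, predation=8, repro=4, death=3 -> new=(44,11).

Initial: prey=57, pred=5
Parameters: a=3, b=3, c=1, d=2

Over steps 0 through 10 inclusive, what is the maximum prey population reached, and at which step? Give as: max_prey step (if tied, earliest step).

Step 1: prey: 57+17-8=66; pred: 5+2-1=6
Step 2: prey: 66+19-11=74; pred: 6+3-1=8
Step 3: prey: 74+22-17=79; pred: 8+5-1=12
Step 4: prey: 79+23-28=74; pred: 12+9-2=19
Step 5: prey: 74+22-42=54; pred: 19+14-3=30
Step 6: prey: 54+16-48=22; pred: 30+16-6=40
Step 7: prey: 22+6-26=2; pred: 40+8-8=40
Step 8: prey: 2+0-2=0; pred: 40+0-8=32
Step 9: prey: 0+0-0=0; pred: 32+0-6=26
Step 10: prey: 0+0-0=0; pred: 26+0-5=21
Max prey = 79 at step 3

Answer: 79 3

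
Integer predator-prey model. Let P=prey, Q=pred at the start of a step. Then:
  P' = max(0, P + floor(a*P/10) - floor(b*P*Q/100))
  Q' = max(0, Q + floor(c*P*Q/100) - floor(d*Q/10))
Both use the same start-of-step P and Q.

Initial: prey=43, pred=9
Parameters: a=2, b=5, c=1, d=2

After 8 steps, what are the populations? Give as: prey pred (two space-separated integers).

Answer: 2 6

Derivation:
Step 1: prey: 43+8-19=32; pred: 9+3-1=11
Step 2: prey: 32+6-17=21; pred: 11+3-2=12
Step 3: prey: 21+4-12=13; pred: 12+2-2=12
Step 4: prey: 13+2-7=8; pred: 12+1-2=11
Step 5: prey: 8+1-4=5; pred: 11+0-2=9
Step 6: prey: 5+1-2=4; pred: 9+0-1=8
Step 7: prey: 4+0-1=3; pred: 8+0-1=7
Step 8: prey: 3+0-1=2; pred: 7+0-1=6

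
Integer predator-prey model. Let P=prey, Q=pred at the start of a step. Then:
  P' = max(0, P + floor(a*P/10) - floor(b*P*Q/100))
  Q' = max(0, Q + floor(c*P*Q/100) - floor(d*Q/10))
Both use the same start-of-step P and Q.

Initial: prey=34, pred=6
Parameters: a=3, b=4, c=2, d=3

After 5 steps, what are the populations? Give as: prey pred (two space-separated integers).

Step 1: prey: 34+10-8=36; pred: 6+4-1=9
Step 2: prey: 36+10-12=34; pred: 9+6-2=13
Step 3: prey: 34+10-17=27; pred: 13+8-3=18
Step 4: prey: 27+8-19=16; pred: 18+9-5=22
Step 5: prey: 16+4-14=6; pred: 22+7-6=23

Answer: 6 23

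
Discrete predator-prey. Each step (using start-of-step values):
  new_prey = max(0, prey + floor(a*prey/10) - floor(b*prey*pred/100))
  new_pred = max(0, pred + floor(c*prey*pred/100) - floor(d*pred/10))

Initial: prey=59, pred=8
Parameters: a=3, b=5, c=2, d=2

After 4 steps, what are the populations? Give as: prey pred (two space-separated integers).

Step 1: prey: 59+17-23=53; pred: 8+9-1=16
Step 2: prey: 53+15-42=26; pred: 16+16-3=29
Step 3: prey: 26+7-37=0; pred: 29+15-5=39
Step 4: prey: 0+0-0=0; pred: 39+0-7=32

Answer: 0 32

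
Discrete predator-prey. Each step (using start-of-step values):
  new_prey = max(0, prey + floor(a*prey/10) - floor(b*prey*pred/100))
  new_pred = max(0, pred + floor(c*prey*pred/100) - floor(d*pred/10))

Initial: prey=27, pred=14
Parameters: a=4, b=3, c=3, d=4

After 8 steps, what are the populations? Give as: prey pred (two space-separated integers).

Answer: 1 6

Derivation:
Step 1: prey: 27+10-11=26; pred: 14+11-5=20
Step 2: prey: 26+10-15=21; pred: 20+15-8=27
Step 3: prey: 21+8-17=12; pred: 27+17-10=34
Step 4: prey: 12+4-12=4; pred: 34+12-13=33
Step 5: prey: 4+1-3=2; pred: 33+3-13=23
Step 6: prey: 2+0-1=1; pred: 23+1-9=15
Step 7: prey: 1+0-0=1; pred: 15+0-6=9
Step 8: prey: 1+0-0=1; pred: 9+0-3=6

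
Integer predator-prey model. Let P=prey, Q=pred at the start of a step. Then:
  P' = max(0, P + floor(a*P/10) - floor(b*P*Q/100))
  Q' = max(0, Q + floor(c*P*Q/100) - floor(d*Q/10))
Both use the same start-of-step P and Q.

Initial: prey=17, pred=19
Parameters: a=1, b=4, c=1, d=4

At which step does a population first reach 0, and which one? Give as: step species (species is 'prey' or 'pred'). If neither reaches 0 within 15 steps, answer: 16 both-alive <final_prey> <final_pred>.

Step 1: prey: 17+1-12=6; pred: 19+3-7=15
Step 2: prey: 6+0-3=3; pred: 15+0-6=9
Step 3: prey: 3+0-1=2; pred: 9+0-3=6
Step 4: prey: 2+0-0=2; pred: 6+0-2=4
Step 5: prey: 2+0-0=2; pred: 4+0-1=3
Step 6: prey: 2+0-0=2; pred: 3+0-1=2
Step 7: prey: 2+0-0=2; pred: 2+0-0=2
Steps 8-15: state stable at prey=2, pred=2 (no change)
No extinction within 15 steps

Answer: 16 both-alive 2 2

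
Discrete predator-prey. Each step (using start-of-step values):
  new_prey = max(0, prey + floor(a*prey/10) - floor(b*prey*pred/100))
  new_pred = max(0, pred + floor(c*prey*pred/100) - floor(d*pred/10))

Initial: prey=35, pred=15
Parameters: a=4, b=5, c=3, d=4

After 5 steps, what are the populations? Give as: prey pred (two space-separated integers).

Step 1: prey: 35+14-26=23; pred: 15+15-6=24
Step 2: prey: 23+9-27=5; pred: 24+16-9=31
Step 3: prey: 5+2-7=0; pred: 31+4-12=23
Step 4: prey: 0+0-0=0; pred: 23+0-9=14
Step 5: prey: 0+0-0=0; pred: 14+0-5=9

Answer: 0 9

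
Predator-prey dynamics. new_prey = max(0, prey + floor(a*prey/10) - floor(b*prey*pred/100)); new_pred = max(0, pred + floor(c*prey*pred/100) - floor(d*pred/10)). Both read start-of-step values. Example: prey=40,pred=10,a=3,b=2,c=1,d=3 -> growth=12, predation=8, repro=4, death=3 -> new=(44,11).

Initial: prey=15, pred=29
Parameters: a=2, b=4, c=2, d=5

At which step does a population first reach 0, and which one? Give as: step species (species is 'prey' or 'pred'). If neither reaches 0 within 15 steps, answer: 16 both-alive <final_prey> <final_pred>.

Answer: 16 both-alive 1 1

Derivation:
Step 1: prey: 15+3-17=1; pred: 29+8-14=23
Step 2: prey: 1+0-0=1; pred: 23+0-11=12
Step 3: prey: 1+0-0=1; pred: 12+0-6=6
Step 4: prey: 1+0-0=1; pred: 6+0-3=3
Step 5: prey: 1+0-0=1; pred: 3+0-1=2
Step 6: prey: 1+0-0=1; pred: 2+0-1=1
Step 7: prey: 1+0-0=1; pred: 1+0-0=1
Steps 8-15: state stable at prey=1, pred=1 (no change)
No extinction within 15 steps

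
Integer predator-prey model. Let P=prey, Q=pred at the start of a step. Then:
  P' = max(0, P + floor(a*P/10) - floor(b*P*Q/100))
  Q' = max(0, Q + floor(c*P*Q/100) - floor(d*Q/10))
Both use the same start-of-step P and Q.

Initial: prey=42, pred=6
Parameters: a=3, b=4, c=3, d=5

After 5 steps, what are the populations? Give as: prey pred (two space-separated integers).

Step 1: prey: 42+12-10=44; pred: 6+7-3=10
Step 2: prey: 44+13-17=40; pred: 10+13-5=18
Step 3: prey: 40+12-28=24; pred: 18+21-9=30
Step 4: prey: 24+7-28=3; pred: 30+21-15=36
Step 5: prey: 3+0-4=0; pred: 36+3-18=21

Answer: 0 21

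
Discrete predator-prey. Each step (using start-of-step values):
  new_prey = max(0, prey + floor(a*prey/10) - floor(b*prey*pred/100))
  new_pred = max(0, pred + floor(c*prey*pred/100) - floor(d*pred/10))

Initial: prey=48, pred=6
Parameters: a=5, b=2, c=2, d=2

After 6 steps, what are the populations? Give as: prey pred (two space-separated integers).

Answer: 0 187

Derivation:
Step 1: prey: 48+24-5=67; pred: 6+5-1=10
Step 2: prey: 67+33-13=87; pred: 10+13-2=21
Step 3: prey: 87+43-36=94; pred: 21+36-4=53
Step 4: prey: 94+47-99=42; pred: 53+99-10=142
Step 5: prey: 42+21-119=0; pred: 142+119-28=233
Step 6: prey: 0+0-0=0; pred: 233+0-46=187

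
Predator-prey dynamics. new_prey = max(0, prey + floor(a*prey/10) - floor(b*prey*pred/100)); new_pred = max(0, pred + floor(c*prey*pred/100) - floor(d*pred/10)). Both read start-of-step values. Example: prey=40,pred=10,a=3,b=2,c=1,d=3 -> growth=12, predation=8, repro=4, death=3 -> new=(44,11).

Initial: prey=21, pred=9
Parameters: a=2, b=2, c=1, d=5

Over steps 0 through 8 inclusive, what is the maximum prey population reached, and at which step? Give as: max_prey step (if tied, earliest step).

Answer: 61 8

Derivation:
Step 1: prey: 21+4-3=22; pred: 9+1-4=6
Step 2: prey: 22+4-2=24; pred: 6+1-3=4
Step 3: prey: 24+4-1=27; pred: 4+0-2=2
Step 4: prey: 27+5-1=31; pred: 2+0-1=1
Step 5: prey: 31+6-0=37; pred: 1+0-0=1
Step 6: prey: 37+7-0=44; pred: 1+0-0=1
Step 7: prey: 44+8-0=52; pred: 1+0-0=1
Step 8: prey: 52+10-1=61; pred: 1+0-0=1
Max prey = 61 at step 8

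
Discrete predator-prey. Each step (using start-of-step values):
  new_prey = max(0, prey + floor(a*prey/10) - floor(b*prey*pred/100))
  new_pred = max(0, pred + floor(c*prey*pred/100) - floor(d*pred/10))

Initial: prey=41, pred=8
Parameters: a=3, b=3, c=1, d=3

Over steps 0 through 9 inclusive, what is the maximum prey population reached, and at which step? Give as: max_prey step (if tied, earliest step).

Step 1: prey: 41+12-9=44; pred: 8+3-2=9
Step 2: prey: 44+13-11=46; pred: 9+3-2=10
Step 3: prey: 46+13-13=46; pred: 10+4-3=11
Step 4: prey: 46+13-15=44; pred: 11+5-3=13
Step 5: prey: 44+13-17=40; pred: 13+5-3=15
Step 6: prey: 40+12-18=34; pred: 15+6-4=17
Step 7: prey: 34+10-17=27; pred: 17+5-5=17
Step 8: prey: 27+8-13=22; pred: 17+4-5=16
Step 9: prey: 22+6-10=18; pred: 16+3-4=15
Max prey = 46 at step 2

Answer: 46 2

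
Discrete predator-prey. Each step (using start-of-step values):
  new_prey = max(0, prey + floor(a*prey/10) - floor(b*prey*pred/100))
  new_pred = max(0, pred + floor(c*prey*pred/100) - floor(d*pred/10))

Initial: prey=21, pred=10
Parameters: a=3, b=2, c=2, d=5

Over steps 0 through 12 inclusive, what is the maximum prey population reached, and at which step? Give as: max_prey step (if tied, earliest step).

Answer: 39 7

Derivation:
Step 1: prey: 21+6-4=23; pred: 10+4-5=9
Step 2: prey: 23+6-4=25; pred: 9+4-4=9
Step 3: prey: 25+7-4=28; pred: 9+4-4=9
Step 4: prey: 28+8-5=31; pred: 9+5-4=10
Step 5: prey: 31+9-6=34; pred: 10+6-5=11
Step 6: prey: 34+10-7=37; pred: 11+7-5=13
Step 7: prey: 37+11-9=39; pred: 13+9-6=16
Step 8: prey: 39+11-12=38; pred: 16+12-8=20
Step 9: prey: 38+11-15=34; pred: 20+15-10=25
Step 10: prey: 34+10-17=27; pred: 25+17-12=30
Step 11: prey: 27+8-16=19; pred: 30+16-15=31
Step 12: prey: 19+5-11=13; pred: 31+11-15=27
Max prey = 39 at step 7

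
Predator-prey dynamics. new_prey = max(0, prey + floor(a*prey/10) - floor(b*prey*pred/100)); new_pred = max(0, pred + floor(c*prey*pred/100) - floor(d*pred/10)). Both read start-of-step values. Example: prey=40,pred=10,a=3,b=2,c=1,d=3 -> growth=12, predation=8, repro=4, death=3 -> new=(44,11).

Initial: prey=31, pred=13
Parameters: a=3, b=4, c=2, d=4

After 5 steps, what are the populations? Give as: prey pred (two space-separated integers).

Answer: 6 9

Derivation:
Step 1: prey: 31+9-16=24; pred: 13+8-5=16
Step 2: prey: 24+7-15=16; pred: 16+7-6=17
Step 3: prey: 16+4-10=10; pred: 17+5-6=16
Step 4: prey: 10+3-6=7; pred: 16+3-6=13
Step 5: prey: 7+2-3=6; pred: 13+1-5=9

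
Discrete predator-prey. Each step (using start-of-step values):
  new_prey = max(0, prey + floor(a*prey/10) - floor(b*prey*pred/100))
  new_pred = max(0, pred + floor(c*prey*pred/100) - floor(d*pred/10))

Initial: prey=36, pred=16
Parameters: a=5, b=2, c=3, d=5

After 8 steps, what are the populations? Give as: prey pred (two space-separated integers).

Step 1: prey: 36+18-11=43; pred: 16+17-8=25
Step 2: prey: 43+21-21=43; pred: 25+32-12=45
Step 3: prey: 43+21-38=26; pred: 45+58-22=81
Step 4: prey: 26+13-42=0; pred: 81+63-40=104
Step 5: prey: 0+0-0=0; pred: 104+0-52=52
Step 6: prey: 0+0-0=0; pred: 52+0-26=26
Step 7: prey: 0+0-0=0; pred: 26+0-13=13
Step 8: prey: 0+0-0=0; pred: 13+0-6=7

Answer: 0 7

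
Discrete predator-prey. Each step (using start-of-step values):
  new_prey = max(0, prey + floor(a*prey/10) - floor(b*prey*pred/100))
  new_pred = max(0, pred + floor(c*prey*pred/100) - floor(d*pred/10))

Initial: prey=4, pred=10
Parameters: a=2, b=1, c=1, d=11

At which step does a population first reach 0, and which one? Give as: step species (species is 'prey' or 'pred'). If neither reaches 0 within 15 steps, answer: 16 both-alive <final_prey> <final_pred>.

Step 1: prey: 4+0-0=4; pred: 10+0-11=0
First extinction: pred at step 1

Answer: 1 pred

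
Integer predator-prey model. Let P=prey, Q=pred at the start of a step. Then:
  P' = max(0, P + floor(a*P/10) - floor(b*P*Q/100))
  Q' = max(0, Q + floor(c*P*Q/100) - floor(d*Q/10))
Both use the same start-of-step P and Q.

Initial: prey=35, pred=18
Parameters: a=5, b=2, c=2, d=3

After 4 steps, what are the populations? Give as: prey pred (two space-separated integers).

Step 1: prey: 35+17-12=40; pred: 18+12-5=25
Step 2: prey: 40+20-20=40; pred: 25+20-7=38
Step 3: prey: 40+20-30=30; pred: 38+30-11=57
Step 4: prey: 30+15-34=11; pred: 57+34-17=74

Answer: 11 74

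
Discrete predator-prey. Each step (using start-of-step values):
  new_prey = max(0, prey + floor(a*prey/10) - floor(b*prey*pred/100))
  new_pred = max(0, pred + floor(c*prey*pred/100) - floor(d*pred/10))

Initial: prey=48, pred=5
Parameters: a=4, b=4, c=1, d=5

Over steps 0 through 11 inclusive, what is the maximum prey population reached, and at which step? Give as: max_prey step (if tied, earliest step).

Step 1: prey: 48+19-9=58; pred: 5+2-2=5
Step 2: prey: 58+23-11=70; pred: 5+2-2=5
Step 3: prey: 70+28-14=84; pred: 5+3-2=6
Step 4: prey: 84+33-20=97; pred: 6+5-3=8
Step 5: prey: 97+38-31=104; pred: 8+7-4=11
Step 6: prey: 104+41-45=100; pred: 11+11-5=17
Step 7: prey: 100+40-68=72; pred: 17+17-8=26
Step 8: prey: 72+28-74=26; pred: 26+18-13=31
Step 9: prey: 26+10-32=4; pred: 31+8-15=24
Step 10: prey: 4+1-3=2; pred: 24+0-12=12
Step 11: prey: 2+0-0=2; pred: 12+0-6=6
Max prey = 104 at step 5

Answer: 104 5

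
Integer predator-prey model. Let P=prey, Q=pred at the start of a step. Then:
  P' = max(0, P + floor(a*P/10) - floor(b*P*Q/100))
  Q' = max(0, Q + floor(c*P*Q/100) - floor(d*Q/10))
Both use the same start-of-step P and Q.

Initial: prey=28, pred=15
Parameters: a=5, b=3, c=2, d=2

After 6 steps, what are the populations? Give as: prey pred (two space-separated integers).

Step 1: prey: 28+14-12=30; pred: 15+8-3=20
Step 2: prey: 30+15-18=27; pred: 20+12-4=28
Step 3: prey: 27+13-22=18; pred: 28+15-5=38
Step 4: prey: 18+9-20=7; pred: 38+13-7=44
Step 5: prey: 7+3-9=1; pred: 44+6-8=42
Step 6: prey: 1+0-1=0; pred: 42+0-8=34

Answer: 0 34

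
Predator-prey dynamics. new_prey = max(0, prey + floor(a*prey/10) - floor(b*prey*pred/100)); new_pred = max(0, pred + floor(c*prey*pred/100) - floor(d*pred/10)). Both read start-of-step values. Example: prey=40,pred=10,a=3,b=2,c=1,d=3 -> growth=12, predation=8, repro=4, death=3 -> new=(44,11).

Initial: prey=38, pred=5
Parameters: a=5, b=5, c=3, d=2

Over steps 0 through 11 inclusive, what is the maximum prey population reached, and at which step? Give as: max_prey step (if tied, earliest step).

Step 1: prey: 38+19-9=48; pred: 5+5-1=9
Step 2: prey: 48+24-21=51; pred: 9+12-1=20
Step 3: prey: 51+25-51=25; pred: 20+30-4=46
Step 4: prey: 25+12-57=0; pred: 46+34-9=71
Step 5: prey: 0+0-0=0; pred: 71+0-14=57
Step 6: prey: 0+0-0=0; pred: 57+0-11=46
Step 7: prey: 0+0-0=0; pred: 46+0-9=37
Step 8: prey: 0+0-0=0; pred: 37+0-7=30
Step 9: prey: 0+0-0=0; pred: 30+0-6=24
Step 10: prey: 0+0-0=0; pred: 24+0-4=20
Step 11: prey: 0+0-0=0; pred: 20+0-4=16
Max prey = 51 at step 2

Answer: 51 2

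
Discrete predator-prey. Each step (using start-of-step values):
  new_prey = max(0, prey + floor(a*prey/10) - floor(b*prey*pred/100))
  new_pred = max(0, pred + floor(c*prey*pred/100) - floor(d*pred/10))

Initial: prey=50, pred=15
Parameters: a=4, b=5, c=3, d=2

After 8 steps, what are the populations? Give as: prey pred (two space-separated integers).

Step 1: prey: 50+20-37=33; pred: 15+22-3=34
Step 2: prey: 33+13-56=0; pred: 34+33-6=61
Step 3: prey: 0+0-0=0; pred: 61+0-12=49
Step 4: prey: 0+0-0=0; pred: 49+0-9=40
Step 5: prey: 0+0-0=0; pred: 40+0-8=32
Step 6: prey: 0+0-0=0; pred: 32+0-6=26
Step 7: prey: 0+0-0=0; pred: 26+0-5=21
Step 8: prey: 0+0-0=0; pred: 21+0-4=17

Answer: 0 17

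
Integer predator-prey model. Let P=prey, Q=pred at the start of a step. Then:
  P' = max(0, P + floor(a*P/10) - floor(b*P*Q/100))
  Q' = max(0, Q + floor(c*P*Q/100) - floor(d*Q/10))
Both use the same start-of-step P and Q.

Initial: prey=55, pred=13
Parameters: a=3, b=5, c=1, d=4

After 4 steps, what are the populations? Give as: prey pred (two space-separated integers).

Step 1: prey: 55+16-35=36; pred: 13+7-5=15
Step 2: prey: 36+10-27=19; pred: 15+5-6=14
Step 3: prey: 19+5-13=11; pred: 14+2-5=11
Step 4: prey: 11+3-6=8; pred: 11+1-4=8

Answer: 8 8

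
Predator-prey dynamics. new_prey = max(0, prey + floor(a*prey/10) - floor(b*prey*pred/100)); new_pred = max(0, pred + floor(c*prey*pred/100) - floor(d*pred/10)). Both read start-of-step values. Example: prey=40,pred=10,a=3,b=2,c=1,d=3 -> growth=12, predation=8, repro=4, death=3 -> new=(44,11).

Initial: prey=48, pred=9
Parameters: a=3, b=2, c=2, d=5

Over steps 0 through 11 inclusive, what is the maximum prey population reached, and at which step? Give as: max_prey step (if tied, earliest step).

Step 1: prey: 48+14-8=54; pred: 9+8-4=13
Step 2: prey: 54+16-14=56; pred: 13+14-6=21
Step 3: prey: 56+16-23=49; pred: 21+23-10=34
Step 4: prey: 49+14-33=30; pred: 34+33-17=50
Step 5: prey: 30+9-30=9; pred: 50+30-25=55
Step 6: prey: 9+2-9=2; pred: 55+9-27=37
Step 7: prey: 2+0-1=1; pred: 37+1-18=20
Step 8: prey: 1+0-0=1; pred: 20+0-10=10
Step 9: prey: 1+0-0=1; pred: 10+0-5=5
Step 10: prey: 1+0-0=1; pred: 5+0-2=3
Step 11: prey: 1+0-0=1; pred: 3+0-1=2
Max prey = 56 at step 2

Answer: 56 2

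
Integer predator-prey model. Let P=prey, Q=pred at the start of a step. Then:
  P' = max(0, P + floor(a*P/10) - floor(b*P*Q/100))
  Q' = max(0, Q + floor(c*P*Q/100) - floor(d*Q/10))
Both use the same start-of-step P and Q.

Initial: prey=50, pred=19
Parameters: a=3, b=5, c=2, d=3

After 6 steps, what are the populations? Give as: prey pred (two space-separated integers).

Step 1: prey: 50+15-47=18; pred: 19+19-5=33
Step 2: prey: 18+5-29=0; pred: 33+11-9=35
Step 3: prey: 0+0-0=0; pred: 35+0-10=25
Step 4: prey: 0+0-0=0; pred: 25+0-7=18
Step 5: prey: 0+0-0=0; pred: 18+0-5=13
Step 6: prey: 0+0-0=0; pred: 13+0-3=10

Answer: 0 10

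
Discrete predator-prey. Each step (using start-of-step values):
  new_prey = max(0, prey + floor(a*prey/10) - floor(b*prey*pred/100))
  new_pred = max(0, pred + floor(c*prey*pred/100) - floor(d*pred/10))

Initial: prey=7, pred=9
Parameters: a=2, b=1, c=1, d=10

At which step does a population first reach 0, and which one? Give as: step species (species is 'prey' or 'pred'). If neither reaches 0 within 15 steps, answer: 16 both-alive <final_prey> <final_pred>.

Answer: 1 pred

Derivation:
Step 1: prey: 7+1-0=8; pred: 9+0-9=0
First extinction: pred at step 1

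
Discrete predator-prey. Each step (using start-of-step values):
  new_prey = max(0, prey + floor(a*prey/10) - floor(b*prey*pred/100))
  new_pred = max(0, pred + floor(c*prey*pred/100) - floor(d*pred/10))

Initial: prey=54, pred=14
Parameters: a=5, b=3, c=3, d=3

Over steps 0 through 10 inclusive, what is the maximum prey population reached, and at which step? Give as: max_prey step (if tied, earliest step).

Step 1: prey: 54+27-22=59; pred: 14+22-4=32
Step 2: prey: 59+29-56=32; pred: 32+56-9=79
Step 3: prey: 32+16-75=0; pred: 79+75-23=131
Step 4: prey: 0+0-0=0; pred: 131+0-39=92
Step 5: prey: 0+0-0=0; pred: 92+0-27=65
Step 6: prey: 0+0-0=0; pred: 65+0-19=46
Step 7: prey: 0+0-0=0; pred: 46+0-13=33
Step 8: prey: 0+0-0=0; pred: 33+0-9=24
Step 9: prey: 0+0-0=0; pred: 24+0-7=17
Step 10: prey: 0+0-0=0; pred: 17+0-5=12
Max prey = 59 at step 1

Answer: 59 1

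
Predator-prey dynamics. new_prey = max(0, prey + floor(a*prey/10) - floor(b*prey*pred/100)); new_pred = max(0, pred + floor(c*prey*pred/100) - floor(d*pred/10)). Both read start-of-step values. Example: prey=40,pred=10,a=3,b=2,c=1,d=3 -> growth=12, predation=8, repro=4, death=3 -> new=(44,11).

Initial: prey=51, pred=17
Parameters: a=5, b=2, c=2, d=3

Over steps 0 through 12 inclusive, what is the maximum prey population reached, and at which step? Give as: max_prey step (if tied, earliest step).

Step 1: prey: 51+25-17=59; pred: 17+17-5=29
Step 2: prey: 59+29-34=54; pred: 29+34-8=55
Step 3: prey: 54+27-59=22; pred: 55+59-16=98
Step 4: prey: 22+11-43=0; pred: 98+43-29=112
Step 5: prey: 0+0-0=0; pred: 112+0-33=79
Step 6: prey: 0+0-0=0; pred: 79+0-23=56
Step 7: prey: 0+0-0=0; pred: 56+0-16=40
Step 8: prey: 0+0-0=0; pred: 40+0-12=28
Step 9: prey: 0+0-0=0; pred: 28+0-8=20
Step 10: prey: 0+0-0=0; pred: 20+0-6=14
Step 11: prey: 0+0-0=0; pred: 14+0-4=10
Step 12: prey: 0+0-0=0; pred: 10+0-3=7
Max prey = 59 at step 1

Answer: 59 1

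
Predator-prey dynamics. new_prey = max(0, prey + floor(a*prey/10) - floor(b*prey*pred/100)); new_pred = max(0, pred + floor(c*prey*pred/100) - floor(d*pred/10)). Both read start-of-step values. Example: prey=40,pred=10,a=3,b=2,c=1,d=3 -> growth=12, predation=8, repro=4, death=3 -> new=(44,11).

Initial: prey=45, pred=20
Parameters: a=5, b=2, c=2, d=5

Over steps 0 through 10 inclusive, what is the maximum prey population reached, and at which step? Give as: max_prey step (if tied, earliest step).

Step 1: prey: 45+22-18=49; pred: 20+18-10=28
Step 2: prey: 49+24-27=46; pred: 28+27-14=41
Step 3: prey: 46+23-37=32; pred: 41+37-20=58
Step 4: prey: 32+16-37=11; pred: 58+37-29=66
Step 5: prey: 11+5-14=2; pred: 66+14-33=47
Step 6: prey: 2+1-1=2; pred: 47+1-23=25
Step 7: prey: 2+1-1=2; pred: 25+1-12=14
Step 8: prey: 2+1-0=3; pred: 14+0-7=7
Step 9: prey: 3+1-0=4; pred: 7+0-3=4
Step 10: prey: 4+2-0=6; pred: 4+0-2=2
Max prey = 49 at step 1

Answer: 49 1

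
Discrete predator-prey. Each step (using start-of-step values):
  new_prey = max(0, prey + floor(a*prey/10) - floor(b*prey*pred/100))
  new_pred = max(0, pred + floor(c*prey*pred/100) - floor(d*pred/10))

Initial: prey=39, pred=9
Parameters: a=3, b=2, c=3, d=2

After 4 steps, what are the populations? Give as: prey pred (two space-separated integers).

Answer: 0 111

Derivation:
Step 1: prey: 39+11-7=43; pred: 9+10-1=18
Step 2: prey: 43+12-15=40; pred: 18+23-3=38
Step 3: prey: 40+12-30=22; pred: 38+45-7=76
Step 4: prey: 22+6-33=0; pred: 76+50-15=111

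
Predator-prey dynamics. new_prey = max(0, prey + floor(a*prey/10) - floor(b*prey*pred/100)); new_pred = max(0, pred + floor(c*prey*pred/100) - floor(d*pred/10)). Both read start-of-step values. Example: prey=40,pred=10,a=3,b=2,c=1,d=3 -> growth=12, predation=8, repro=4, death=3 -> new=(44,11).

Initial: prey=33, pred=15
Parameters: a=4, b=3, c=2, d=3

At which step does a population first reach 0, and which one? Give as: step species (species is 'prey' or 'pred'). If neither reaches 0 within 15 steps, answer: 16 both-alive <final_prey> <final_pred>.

Answer: 16 both-alive 1 3

Derivation:
Step 1: prey: 33+13-14=32; pred: 15+9-4=20
Step 2: prey: 32+12-19=25; pred: 20+12-6=26
Step 3: prey: 25+10-19=16; pred: 26+13-7=32
Step 4: prey: 16+6-15=7; pred: 32+10-9=33
Step 5: prey: 7+2-6=3; pred: 33+4-9=28
Step 6: prey: 3+1-2=2; pred: 28+1-8=21
Step 7: prey: 2+0-1=1; pred: 21+0-6=15
Step 8: prey: 1+0-0=1; pred: 15+0-4=11
Step 9: prey: 1+0-0=1; pred: 11+0-3=8
Step 10: prey: 1+0-0=1; pred: 8+0-2=6
Step 11: prey: 1+0-0=1; pred: 6+0-1=5
Step 12: prey: 1+0-0=1; pred: 5+0-1=4
Step 13: prey: 1+0-0=1; pred: 4+0-1=3
Step 14: prey: 1+0-0=1; pred: 3+0-0=3
Steps 15-15: state stable at prey=1, pred=3 (no change)
No extinction within 15 steps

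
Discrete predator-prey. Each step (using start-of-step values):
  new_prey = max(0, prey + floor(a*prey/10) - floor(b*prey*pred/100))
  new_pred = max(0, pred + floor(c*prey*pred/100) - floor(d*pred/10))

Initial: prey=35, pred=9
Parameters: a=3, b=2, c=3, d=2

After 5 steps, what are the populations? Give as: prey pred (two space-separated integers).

Answer: 0 79

Derivation:
Step 1: prey: 35+10-6=39; pred: 9+9-1=17
Step 2: prey: 39+11-13=37; pred: 17+19-3=33
Step 3: prey: 37+11-24=24; pred: 33+36-6=63
Step 4: prey: 24+7-30=1; pred: 63+45-12=96
Step 5: prey: 1+0-1=0; pred: 96+2-19=79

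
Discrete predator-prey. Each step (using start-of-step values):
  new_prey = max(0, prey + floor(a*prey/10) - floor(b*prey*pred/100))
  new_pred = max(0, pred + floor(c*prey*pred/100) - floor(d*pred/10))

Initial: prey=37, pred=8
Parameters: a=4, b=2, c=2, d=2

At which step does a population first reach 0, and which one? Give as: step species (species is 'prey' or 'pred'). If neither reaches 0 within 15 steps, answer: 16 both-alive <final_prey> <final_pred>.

Step 1: prey: 37+14-5=46; pred: 8+5-1=12
Step 2: prey: 46+18-11=53; pred: 12+11-2=21
Step 3: prey: 53+21-22=52; pred: 21+22-4=39
Step 4: prey: 52+20-40=32; pred: 39+40-7=72
Step 5: prey: 32+12-46=0; pred: 72+46-14=104
First extinction: prey at step 5

Answer: 5 prey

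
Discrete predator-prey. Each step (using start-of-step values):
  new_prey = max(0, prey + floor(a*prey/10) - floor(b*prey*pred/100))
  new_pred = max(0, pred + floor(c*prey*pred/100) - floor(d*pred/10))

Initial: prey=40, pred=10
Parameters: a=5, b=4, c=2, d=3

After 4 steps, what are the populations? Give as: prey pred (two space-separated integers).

Step 1: prey: 40+20-16=44; pred: 10+8-3=15
Step 2: prey: 44+22-26=40; pred: 15+13-4=24
Step 3: prey: 40+20-38=22; pred: 24+19-7=36
Step 4: prey: 22+11-31=2; pred: 36+15-10=41

Answer: 2 41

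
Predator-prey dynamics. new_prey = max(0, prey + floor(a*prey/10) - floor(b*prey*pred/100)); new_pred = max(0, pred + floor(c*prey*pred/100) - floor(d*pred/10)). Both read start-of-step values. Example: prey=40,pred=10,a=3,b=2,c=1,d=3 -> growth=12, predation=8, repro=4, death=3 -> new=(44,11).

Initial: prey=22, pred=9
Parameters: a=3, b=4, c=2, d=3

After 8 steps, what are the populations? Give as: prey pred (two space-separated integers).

Step 1: prey: 22+6-7=21; pred: 9+3-2=10
Step 2: prey: 21+6-8=19; pred: 10+4-3=11
Step 3: prey: 19+5-8=16; pred: 11+4-3=12
Step 4: prey: 16+4-7=13; pred: 12+3-3=12
Step 5: prey: 13+3-6=10; pred: 12+3-3=12
Step 6: prey: 10+3-4=9; pred: 12+2-3=11
Step 7: prey: 9+2-3=8; pred: 11+1-3=9
Step 8: prey: 8+2-2=8; pred: 9+1-2=8

Answer: 8 8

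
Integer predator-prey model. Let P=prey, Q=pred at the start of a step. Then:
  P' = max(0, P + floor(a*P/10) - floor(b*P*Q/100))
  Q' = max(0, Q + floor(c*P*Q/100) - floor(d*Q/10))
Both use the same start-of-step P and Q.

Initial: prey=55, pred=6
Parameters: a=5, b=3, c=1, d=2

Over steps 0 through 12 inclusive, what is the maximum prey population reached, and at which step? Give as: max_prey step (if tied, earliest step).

Step 1: prey: 55+27-9=73; pred: 6+3-1=8
Step 2: prey: 73+36-17=92; pred: 8+5-1=12
Step 3: prey: 92+46-33=105; pred: 12+11-2=21
Step 4: prey: 105+52-66=91; pred: 21+22-4=39
Step 5: prey: 91+45-106=30; pred: 39+35-7=67
Step 6: prey: 30+15-60=0; pred: 67+20-13=74
Step 7: prey: 0+0-0=0; pred: 74+0-14=60
Step 8: prey: 0+0-0=0; pred: 60+0-12=48
Step 9: prey: 0+0-0=0; pred: 48+0-9=39
Step 10: prey: 0+0-0=0; pred: 39+0-7=32
Step 11: prey: 0+0-0=0; pred: 32+0-6=26
Step 12: prey: 0+0-0=0; pred: 26+0-5=21
Max prey = 105 at step 3

Answer: 105 3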